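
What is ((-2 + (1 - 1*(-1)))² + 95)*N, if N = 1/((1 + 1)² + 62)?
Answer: 95/66 ≈ 1.4394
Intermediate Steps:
N = 1/66 (N = 1/(2² + 62) = 1/(4 + 62) = 1/66 ≈ 0.015152)
((-2 + (1 - 1*(-1)))² + 95)*N = ((-2 + (1 - 1*(-1)))² + 95)*(1/66) = ((-2 + (1 + 1))² + 95)*(1/66) = ((-2 + 2)² + 95)*(1/66) = (0² + 95)*(1/66) = (0 + 95)*(1/66) = 95*(1/66) = 95/66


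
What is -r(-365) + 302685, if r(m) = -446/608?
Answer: 92016463/304 ≈ 3.0269e+5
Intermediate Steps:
r(m) = -223/304 (r(m) = -446*1/608 = -223/304)
-r(-365) + 302685 = -1*(-223/304) + 302685 = 223/304 + 302685 = 92016463/304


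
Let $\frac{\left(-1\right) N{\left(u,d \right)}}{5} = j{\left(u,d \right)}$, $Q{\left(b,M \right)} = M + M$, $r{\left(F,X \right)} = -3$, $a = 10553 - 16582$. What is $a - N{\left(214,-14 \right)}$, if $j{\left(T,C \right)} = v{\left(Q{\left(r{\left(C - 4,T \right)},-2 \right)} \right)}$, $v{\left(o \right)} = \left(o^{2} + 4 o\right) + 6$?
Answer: $-5999$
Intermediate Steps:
$a = -6029$ ($a = 10553 - 16582 = -6029$)
$Q{\left(b,M \right)} = 2 M$
$v{\left(o \right)} = 6 + o^{2} + 4 o$
$j{\left(T,C \right)} = 6$ ($j{\left(T,C \right)} = 6 + \left(2 \left(-2\right)\right)^{2} + 4 \cdot 2 \left(-2\right) = 6 + \left(-4\right)^{2} + 4 \left(-4\right) = 6 + 16 - 16 = 6$)
$N{\left(u,d \right)} = -30$ ($N{\left(u,d \right)} = \left(-5\right) 6 = -30$)
$a - N{\left(214,-14 \right)} = -6029 - -30 = -6029 + 30 = -5999$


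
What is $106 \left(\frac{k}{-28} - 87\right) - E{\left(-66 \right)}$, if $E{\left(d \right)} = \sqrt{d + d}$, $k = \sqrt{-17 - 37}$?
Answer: $-9222 - 2 i \sqrt{33} - \frac{159 i \sqrt{6}}{14} \approx -9222.0 - 39.308 i$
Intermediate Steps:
$k = 3 i \sqrt{6}$ ($k = \sqrt{-54} = 3 i \sqrt{6} \approx 7.3485 i$)
$E{\left(d \right)} = \sqrt{2} \sqrt{d}$ ($E{\left(d \right)} = \sqrt{2 d} = \sqrt{2} \sqrt{d}$)
$106 \left(\frac{k}{-28} - 87\right) - E{\left(-66 \right)} = 106 \left(\frac{3 i \sqrt{6}}{-28} - 87\right) - \sqrt{2} \sqrt{-66} = 106 \left(3 i \sqrt{6} \left(- \frac{1}{28}\right) - 87\right) - \sqrt{2} i \sqrt{66} = 106 \left(- \frac{3 i \sqrt{6}}{28} - 87\right) - 2 i \sqrt{33} = 106 \left(-87 - \frac{3 i \sqrt{6}}{28}\right) - 2 i \sqrt{33} = \left(-9222 - \frac{159 i \sqrt{6}}{14}\right) - 2 i \sqrt{33} = -9222 - 2 i \sqrt{33} - \frac{159 i \sqrt{6}}{14}$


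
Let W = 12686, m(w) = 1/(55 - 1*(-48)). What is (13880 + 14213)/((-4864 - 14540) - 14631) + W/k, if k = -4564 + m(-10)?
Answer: -19226123831/5333182395 ≈ -3.6050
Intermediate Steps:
m(w) = 1/103 (m(w) = 1/(55 + 48) = 1/103)
k = -470091/103 (k = -4564 + 1/103 = -470091/103 ≈ -4564.0)
(13880 + 14213)/((-4864 - 14540) - 14631) + W/k = (13880 + 14213)/((-4864 - 14540) - 14631) + 12686/(-470091/103) = 28093/(-19404 - 14631) + 12686*(-103/470091) = 28093/(-34035) - 1306658/470091 = 28093*(-1/34035) - 1306658/470091 = -28093/34035 - 1306658/470091 = -19226123831/5333182395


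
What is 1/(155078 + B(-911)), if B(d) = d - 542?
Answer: 1/153625 ≈ 6.5094e-6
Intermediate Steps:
B(d) = -542 + d
1/(155078 + B(-911)) = 1/(155078 + (-542 - 911)) = 1/(155078 - 1453) = 1/153625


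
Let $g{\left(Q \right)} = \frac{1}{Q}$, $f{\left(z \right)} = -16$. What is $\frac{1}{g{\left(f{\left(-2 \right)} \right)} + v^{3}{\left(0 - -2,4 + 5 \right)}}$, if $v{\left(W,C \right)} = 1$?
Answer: $\frac{16}{15} \approx 1.0667$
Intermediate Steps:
$\frac{1}{g{\left(f{\left(-2 \right)} \right)} + v^{3}{\left(0 - -2,4 + 5 \right)}} = \frac{1}{\frac{1}{-16} + 1^{3}} = \frac{1}{- \frac{1}{16} + 1} = \frac{1}{\frac{15}{16}} = \frac{16}{15}$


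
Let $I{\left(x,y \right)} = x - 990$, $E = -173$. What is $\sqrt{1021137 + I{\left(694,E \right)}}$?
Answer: $\sqrt{1020841} \approx 1010.4$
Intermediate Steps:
$I{\left(x,y \right)} = -990 + x$ ($I{\left(x,y \right)} = x - 990 = -990 + x$)
$\sqrt{1021137 + I{\left(694,E \right)}} = \sqrt{1021137 + \left(-990 + 694\right)} = \sqrt{1021137 - 296} = \sqrt{1020841}$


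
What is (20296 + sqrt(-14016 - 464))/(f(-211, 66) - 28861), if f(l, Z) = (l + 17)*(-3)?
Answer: -20296/28279 - 4*I*sqrt(905)/28279 ≈ -0.71771 - 0.0042552*I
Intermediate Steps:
f(l, Z) = -51 - 3*l (f(l, Z) = (17 + l)*(-3) = -51 - 3*l)
(20296 + sqrt(-14016 - 464))/(f(-211, 66) - 28861) = (20296 + sqrt(-14016 - 464))/((-51 - 3*(-211)) - 28861) = (20296 + sqrt(-14480))/((-51 + 633) - 28861) = (20296 + 4*I*sqrt(905))/(582 - 28861) = (20296 + 4*I*sqrt(905))/(-28279) = (20296 + 4*I*sqrt(905))*(-1/28279) = -20296/28279 - 4*I*sqrt(905)/28279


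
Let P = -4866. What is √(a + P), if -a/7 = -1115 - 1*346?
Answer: √5361 ≈ 73.219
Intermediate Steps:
a = 10227 (a = -7*(-1115 - 1*346) = -7*(-1115 - 346) = -7*(-1461) = 10227)
√(a + P) = √(10227 - 4866) = √5361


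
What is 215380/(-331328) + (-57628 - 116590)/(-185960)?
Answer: 552226147/1925429840 ≈ 0.28681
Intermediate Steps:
215380/(-331328) + (-57628 - 116590)/(-185960) = 215380*(-1/331328) - 174218*(-1/185960) = -53845/82832 + 87109/92980 = 552226147/1925429840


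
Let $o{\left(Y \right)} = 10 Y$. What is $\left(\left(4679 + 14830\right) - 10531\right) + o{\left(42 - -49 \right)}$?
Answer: $9888$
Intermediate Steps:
$\left(\left(4679 + 14830\right) - 10531\right) + o{\left(42 - -49 \right)} = \left(\left(4679 + 14830\right) - 10531\right) + 10 \left(42 - -49\right) = \left(19509 - 10531\right) + 10 \left(42 + 49\right) = 8978 + 10 \cdot 91 = 8978 + 910 = 9888$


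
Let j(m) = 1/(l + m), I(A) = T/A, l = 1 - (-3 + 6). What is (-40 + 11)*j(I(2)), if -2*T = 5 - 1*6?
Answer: 116/7 ≈ 16.571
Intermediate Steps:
l = -2 (l = 1 - 1*3 = 1 - 3 = -2)
T = 1/2 (T = -(5 - 1*6)/2 = -(5 - 6)/2 = -1/2*(-1) = 1/2 ≈ 0.50000)
I(A) = 1/(2*A)
j(m) = 1/(-2 + m)
(-40 + 11)*j(I(2)) = (-40 + 11)/(-2 + (1/2)/2) = -29/(-2 + (1/2)*(1/2)) = -29/(-2 + 1/4) = -29/(-7/4) = -29*(-4/7) = 116/7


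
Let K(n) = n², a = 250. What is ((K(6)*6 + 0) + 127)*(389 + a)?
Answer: 219177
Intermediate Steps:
((K(6)*6 + 0) + 127)*(389 + a) = ((6²*6 + 0) + 127)*(389 + 250) = ((36*6 + 0) + 127)*639 = ((216 + 0) + 127)*639 = (216 + 127)*639 = 343*639 = 219177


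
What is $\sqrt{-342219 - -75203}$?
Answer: $2 i \sqrt{66754} \approx 516.74 i$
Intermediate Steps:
$\sqrt{-342219 - -75203} = \sqrt{-342219 + \left(-69043 + 144246\right)} = \sqrt{-342219 + 75203} = \sqrt{-267016} = 2 i \sqrt{66754}$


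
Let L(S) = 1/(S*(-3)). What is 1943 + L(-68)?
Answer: 396373/204 ≈ 1943.0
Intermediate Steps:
L(S) = -1/(3*S) (L(S) = 1/(-3*S) = -1/(3*S))
1943 + L(-68) = 1943 - ⅓/(-68) = 1943 - ⅓*(-1/68) = 1943 + 1/204 = 396373/204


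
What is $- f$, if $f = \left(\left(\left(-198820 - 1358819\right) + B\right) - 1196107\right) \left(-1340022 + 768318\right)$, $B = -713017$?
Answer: $-1981962274152$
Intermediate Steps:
$f = 1981962274152$ ($f = \left(\left(\left(-198820 - 1358819\right) - 713017\right) - 1196107\right) \left(-1340022 + 768318\right) = \left(\left(-1557639 - 713017\right) - 1196107\right) \left(-571704\right) = \left(-2270656 - 1196107\right) \left(-571704\right) = \left(-3466763\right) \left(-571704\right) = 1981962274152$)
$- f = \left(-1\right) 1981962274152 = -1981962274152$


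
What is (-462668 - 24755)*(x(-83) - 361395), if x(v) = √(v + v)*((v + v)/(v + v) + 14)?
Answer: 176152235085 - 7311345*I*√166 ≈ 1.7615e+11 - 9.42e+7*I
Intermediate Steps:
x(v) = 15*√2*√v (x(v) = √(2*v)*((2*v)/((2*v)) + 14) = (√2*√v)*((2*v)*(1/(2*v)) + 14) = (√2*√v)*(1 + 14) = (√2*√v)*15 = 15*√2*√v)
(-462668 - 24755)*(x(-83) - 361395) = (-462668 - 24755)*(15*√2*√(-83) - 361395) = -487423*(15*√2*(I*√83) - 361395) = -487423*(15*I*√166 - 361395) = -487423*(-361395 + 15*I*√166) = 176152235085 - 7311345*I*√166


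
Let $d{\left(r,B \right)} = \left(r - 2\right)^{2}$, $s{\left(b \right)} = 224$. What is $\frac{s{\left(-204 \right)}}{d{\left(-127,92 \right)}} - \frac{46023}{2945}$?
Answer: $- \frac{765209063}{49007745} \approx -15.614$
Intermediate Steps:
$d{\left(r,B \right)} = \left(-2 + r\right)^{2}$ ($d{\left(r,B \right)} = \left(r - 2\right)^{2} = \left(-2 + r\right)^{2}$)
$\frac{s{\left(-204 \right)}}{d{\left(-127,92 \right)}} - \frac{46023}{2945} = \frac{224}{\left(-2 - 127\right)^{2}} - \frac{46023}{2945} = \frac{224}{\left(-129\right)^{2}} - \frac{46023}{2945} = \frac{224}{16641} - \frac{46023}{2945} = - \frac{765209063}{49007745}$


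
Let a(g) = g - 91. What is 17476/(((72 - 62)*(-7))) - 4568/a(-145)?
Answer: -475572/2065 ≈ -230.30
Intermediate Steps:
a(g) = -91 + g
17476/(((72 - 62)*(-7))) - 4568/a(-145) = 17476/(((72 - 62)*(-7))) - 4568/(-91 - 145) = 17476/((10*(-7))) - 4568/(-236) = 17476/(-70) - 4568*(-1/236) = 17476*(-1/70) + 1142/59 = -8738/35 + 1142/59 = -475572/2065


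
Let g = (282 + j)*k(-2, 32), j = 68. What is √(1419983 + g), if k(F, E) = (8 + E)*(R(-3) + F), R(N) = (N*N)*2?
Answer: √1643983 ≈ 1282.2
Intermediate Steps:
R(N) = 2*N² (R(N) = N²*2 = 2*N²)
k(F, E) = (8 + E)*(18 + F) (k(F, E) = (8 + E)*(2*(-3)² + F) = (8 + E)*(2*9 + F) = (8 + E)*(18 + F))
g = 224000 (g = (282 + 68)*(144 + 8*(-2) + 18*32 + 32*(-2)) = 350*(144 - 16 + 576 - 64) = 350*640 = 224000)
√(1419983 + g) = √(1419983 + 224000) = √1643983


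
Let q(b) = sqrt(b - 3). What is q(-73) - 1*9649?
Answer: -9649 + 2*I*sqrt(19) ≈ -9649.0 + 8.7178*I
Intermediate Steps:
q(b) = sqrt(-3 + b)
q(-73) - 1*9649 = sqrt(-3 - 73) - 1*9649 = sqrt(-76) - 9649 = 2*I*sqrt(19) - 9649 = -9649 + 2*I*sqrt(19)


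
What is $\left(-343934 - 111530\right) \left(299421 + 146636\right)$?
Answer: $-203162905448$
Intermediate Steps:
$\left(-343934 - 111530\right) \left(299421 + 146636\right) = \left(-455464\right) 446057 = -203162905448$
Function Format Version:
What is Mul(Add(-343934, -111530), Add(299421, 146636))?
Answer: -203162905448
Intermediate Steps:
Mul(Add(-343934, -111530), Add(299421, 146636)) = Mul(-455464, 446057) = -203162905448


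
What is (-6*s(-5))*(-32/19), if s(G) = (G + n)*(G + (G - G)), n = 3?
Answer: 1920/19 ≈ 101.05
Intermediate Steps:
s(G) = G*(3 + G) (s(G) = (G + 3)*(G + (G - G)) = (3 + G)*(G + 0) = (3 + G)*G = G*(3 + G))
(-6*s(-5))*(-32/19) = (-(-30)*(3 - 5))*(-32/19) = (-(-30)*(-2))*(-32*1/19) = -6*10*(-32/19) = -60*(-32/19) = 1920/19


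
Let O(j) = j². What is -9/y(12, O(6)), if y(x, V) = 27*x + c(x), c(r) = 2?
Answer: -9/326 ≈ -0.027607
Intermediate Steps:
y(x, V) = 2 + 27*x (y(x, V) = 27*x + 2 = 2 + 27*x)
-9/y(12, O(6)) = -9/(2 + 27*12) = -9/(2 + 324) = -9/326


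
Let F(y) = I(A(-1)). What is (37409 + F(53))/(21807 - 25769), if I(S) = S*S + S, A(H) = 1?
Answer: -37411/3962 ≈ -9.4425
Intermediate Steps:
I(S) = S + S² (I(S) = S² + S = S + S²)
F(y) = 2 (F(y) = 1*(1 + 1) = 1*2 = 2)
(37409 + F(53))/(21807 - 25769) = (37409 + 2)/(21807 - 25769) = 37411/(-3962) = 37411*(-1/3962) = -37411/3962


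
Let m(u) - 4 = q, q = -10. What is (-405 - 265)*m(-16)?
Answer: 4020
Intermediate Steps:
m(u) = -6 (m(u) = 4 - 10 = -6)
(-405 - 265)*m(-16) = (-405 - 265)*(-6) = -670*(-6) = 4020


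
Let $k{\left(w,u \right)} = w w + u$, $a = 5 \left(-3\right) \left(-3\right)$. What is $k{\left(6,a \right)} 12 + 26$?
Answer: $998$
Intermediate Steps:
$a = 45$ ($a = \left(-15\right) \left(-3\right) = 45$)
$k{\left(w,u \right)} = u + w^{2}$ ($k{\left(w,u \right)} = w^{2} + u = u + w^{2}$)
$k{\left(6,a \right)} 12 + 26 = \left(45 + 6^{2}\right) 12 + 26 = \left(45 + 36\right) 12 + 26 = 81 \cdot 12 + 26 = 972 + 26 = 998$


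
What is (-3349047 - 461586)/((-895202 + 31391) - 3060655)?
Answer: 3810633/3924466 ≈ 0.97099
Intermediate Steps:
(-3349047 - 461586)/((-895202 + 31391) - 3060655) = -3810633/(-863811 - 3060655) = -3810633/(-3924466) = -3810633*(-1/3924466) = 3810633/3924466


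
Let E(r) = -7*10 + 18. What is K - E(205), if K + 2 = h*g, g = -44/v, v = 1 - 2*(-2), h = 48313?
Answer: -2125522/5 ≈ -4.2510e+5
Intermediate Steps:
E(r) = -52 (E(r) = -70 + 18 = -52)
v = 5 (v = 1 + 4 = 5)
g = -44/5 ≈ -8.8000
K = -2125782/5 (K = -2 + 48313*(-44/5) = -2 - 2125772/5 = -2125782/5 ≈ -4.2516e+5)
K - E(205) = -2125782/5 - 1*(-52) = -2125782/5 + 52 = -2125522/5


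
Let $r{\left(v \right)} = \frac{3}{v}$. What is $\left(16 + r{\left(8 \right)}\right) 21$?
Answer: $\frac{2751}{8} \approx 343.88$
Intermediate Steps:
$\left(16 + r{\left(8 \right)}\right) 21 = \left(16 + \frac{3}{8}\right) 21 = \frac{131}{8} \cdot 21 = \frac{2751}{8}$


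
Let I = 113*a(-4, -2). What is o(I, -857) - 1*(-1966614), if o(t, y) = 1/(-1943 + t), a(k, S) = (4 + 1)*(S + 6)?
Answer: 623416639/317 ≈ 1.9666e+6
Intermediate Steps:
a(k, S) = 30 + 5*S (a(k, S) = 5*(6 + S) = 30 + 5*S)
I = 2260 (I = 113*(30 + 5*(-2)) = 113*(30 - 10) = 113*20 = 2260)
o(I, -857) - 1*(-1966614) = 1/(-1943 + 2260) - 1*(-1966614) = 1/317 + 1966614 = 623416639/317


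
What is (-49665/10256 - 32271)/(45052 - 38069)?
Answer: -331021041/71617648 ≈ -4.6221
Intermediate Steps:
(-49665/10256 - 32271)/(45052 - 38069) = (-49665*1/10256 - 32271)/6983 = (-49665/10256 - 32271)*(1/6983) = -331021041/10256*1/6983 = -331021041/71617648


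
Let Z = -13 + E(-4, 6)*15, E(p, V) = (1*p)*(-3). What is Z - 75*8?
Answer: -433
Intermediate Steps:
E(p, V) = -3*p (E(p, V) = p*(-3) = -3*p)
Z = 167 (Z = -13 - 3*(-4)*15 = -13 + 12*15 = -13 + 180 = 167)
Z - 75*8 = 167 - 75*8 = 167 - 600 = -433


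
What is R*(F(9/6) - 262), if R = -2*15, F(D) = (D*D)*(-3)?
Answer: 16125/2 ≈ 8062.5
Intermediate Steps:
F(D) = -3*D**2 (F(D) = D**2*(-3) = -3*D**2)
R = -30
R*(F(9/6) - 262) = -30*(-3*(9/6)**2 - 262) = -30*(-3*(9*(1/6))**2 - 262) = -30*(-3*(3/2)**2 - 262) = -30*(-3*9/4 - 262) = -30*(-27/4 - 262) = -30*(-1075/4) = 16125/2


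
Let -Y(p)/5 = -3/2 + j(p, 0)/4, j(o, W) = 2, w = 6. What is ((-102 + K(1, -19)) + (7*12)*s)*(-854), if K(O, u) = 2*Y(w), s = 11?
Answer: -710528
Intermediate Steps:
Y(p) = 5 (Y(p) = -5*(-3/2 + 2/4) = -5*(-3*½ + 2*(¼)) = -5*(-3/2 + ½) = -5*(-1) = 5)
K(O, u) = 10 (K(O, u) = 2*5 = 10)
((-102 + K(1, -19)) + (7*12)*s)*(-854) = ((-102 + 10) + (7*12)*11)*(-854) = (-92 + 84*11)*(-854) = (-92 + 924)*(-854) = 832*(-854) = -710528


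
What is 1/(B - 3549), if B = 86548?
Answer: 1/82999 ≈ 1.2048e-5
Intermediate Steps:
1/(B - 3549) = 1/(86548 - 3549) = 1/82999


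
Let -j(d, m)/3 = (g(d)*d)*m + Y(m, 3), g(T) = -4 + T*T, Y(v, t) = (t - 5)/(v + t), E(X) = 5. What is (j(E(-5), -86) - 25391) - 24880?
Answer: -1924029/83 ≈ -23181.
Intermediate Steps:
Y(v, t) = (-5 + t)/(t + v)
g(T) = -4 + T**2
j(d, m) = 6/(3 + m) - 3*d*m*(-4 + d**2) (j(d, m) = -3*(((-4 + d**2)*d)*m + (-5 + 3)/(3 + m)) = -3*((d*(-4 + d**2))*m - 2/(3 + m)) = -3*(d*m*(-4 + d**2) - 2/(3 + m)) = -3*(-2/(3 + m) + d*m*(-4 + d**2)) = 6/(3 + m) - 3*d*m*(-4 + d**2))
(j(E(-5), -86) - 25391) - 24880 = (3*(2 - 1*5*(-86)*(-4 + 5**2)*(3 - 86))/(3 - 86) - 25391) - 24880 = (3*(2 - 1*5*(-86)*(-4 + 25)*(-83))/(-83) - 25391) - 24880 = (3*(-1/83)*(2 - 1*5*(-86)*21*(-83)) - 25391) - 24880 = (3*(-1/83)*(2 - 749490) - 25391) - 24880 = (3*(-1/83)*(-749488) - 25391) - 24880 = (2248464/83 - 25391) - 24880 = 141011/83 - 24880 = -1924029/83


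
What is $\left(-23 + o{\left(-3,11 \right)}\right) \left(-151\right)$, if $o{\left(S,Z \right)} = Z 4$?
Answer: $-3171$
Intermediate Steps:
$o{\left(S,Z \right)} = 4 Z$
$\left(-23 + o{\left(-3,11 \right)}\right) \left(-151\right) = \left(-23 + 4 \cdot 11\right) \left(-151\right) = \left(-23 + 44\right) \left(-151\right) = 21 \left(-151\right) = -3171$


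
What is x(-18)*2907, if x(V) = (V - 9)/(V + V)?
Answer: 8721/4 ≈ 2180.3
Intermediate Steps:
x(V) = (-9 + V)/(2*V) (x(V) = (-9 + V)/((2*V)) = (-9 + V)*(1/(2*V)) = (-9 + V)/(2*V))
x(-18)*2907 = ((½)*(-9 - 18)/(-18))*2907 = ((½)*(-1/18)*(-27))*2907 = (¾)*2907 = 8721/4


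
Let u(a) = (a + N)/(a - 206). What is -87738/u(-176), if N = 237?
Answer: 33515916/61 ≈ 5.4944e+5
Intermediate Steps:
u(a) = (237 + a)/(-206 + a) (u(a) = (a + 237)/(a - 206) = (237 + a)/(-206 + a))
-87738/u(-176) = -87738*(-206 - 176)/(237 - 176) = -87738/(61/(-382)) = -87738/((-1/382*61)) = -87738/(-61/382) = -87738*(-382/61) = 33515916/61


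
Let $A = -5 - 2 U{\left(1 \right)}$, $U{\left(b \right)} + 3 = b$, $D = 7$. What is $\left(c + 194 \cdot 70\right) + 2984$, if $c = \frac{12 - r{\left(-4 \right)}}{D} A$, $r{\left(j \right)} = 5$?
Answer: $16563$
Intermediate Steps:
$U{\left(b \right)} = -3 + b$
$A = -1$ ($A = -5 - 2 \left(-3 + 1\right) = -5 - -4 = -5 + 4 = -1$)
$c = -1$ ($c = \frac{12 - 5}{7} \left(-1\right) = \frac{1}{7} \cdot 7 \left(-1\right) = 1 \left(-1\right) = -1$)
$\left(c + 194 \cdot 70\right) + 2984 = \left(-1 + 194 \cdot 70\right) + 2984 = \left(-1 + 13580\right) + 2984 = 13579 + 2984 = 16563$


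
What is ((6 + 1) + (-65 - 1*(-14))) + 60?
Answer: 16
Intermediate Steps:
((6 + 1) + (-65 - 1*(-14))) + 60 = (7 + (-65 + 14)) + 60 = (7 - 51) + 60 = -44 + 60 = 16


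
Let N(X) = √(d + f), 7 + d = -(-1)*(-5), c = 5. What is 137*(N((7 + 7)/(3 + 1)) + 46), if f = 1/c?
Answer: 6302 + 137*I*√295/5 ≈ 6302.0 + 470.61*I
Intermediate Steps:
f = ⅕ (f = 1/5 = ⅕ ≈ 0.20000)
d = -12 (d = -7 - (-1)*(-5) = -7 - 1*5 = -7 - 5 = -12)
N(X) = I*√295/5 (N(X) = √(-12 + ⅕) = √(-59/5) = I*√295/5)
137*(N((7 + 7)/(3 + 1)) + 46) = 137*(I*√295/5 + 46) = 137*(46 + I*√295/5) = 6302 + 137*I*√295/5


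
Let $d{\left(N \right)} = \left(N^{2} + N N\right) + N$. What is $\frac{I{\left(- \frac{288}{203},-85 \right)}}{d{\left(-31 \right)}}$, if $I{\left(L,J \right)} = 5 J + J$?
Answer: $- \frac{510}{1891} \approx -0.2697$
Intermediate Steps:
$I{\left(L,J \right)} = 6 J$
$d{\left(N \right)} = N + 2 N^{2}$ ($d{\left(N \right)} = \left(N^{2} + N^{2}\right) + N = 2 N^{2} + N = N + 2 N^{2}$)
$\frac{I{\left(- \frac{288}{203},-85 \right)}}{d{\left(-31 \right)}} = \frac{6 \left(-85\right)}{\left(-31\right) \left(1 + 2 \left(-31\right)\right)} = - \frac{510}{\left(-31\right) \left(1 - 62\right)} = - \frac{510}{\left(-31\right) \left(-61\right)} = - \frac{510}{1891}$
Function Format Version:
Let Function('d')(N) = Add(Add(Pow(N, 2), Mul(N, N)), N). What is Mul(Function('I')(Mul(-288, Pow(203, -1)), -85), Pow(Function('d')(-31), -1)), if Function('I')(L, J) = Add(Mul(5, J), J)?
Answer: Rational(-510, 1891) ≈ -0.26970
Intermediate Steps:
Function('I')(L, J) = Mul(6, J)
Function('d')(N) = Add(N, Mul(2, Pow(N, 2))) (Function('d')(N) = Add(Add(Pow(N, 2), Pow(N, 2)), N) = Add(Mul(2, Pow(N, 2)), N) = Add(N, Mul(2, Pow(N, 2))))
Mul(Function('I')(Mul(-288, Pow(203, -1)), -85), Pow(Function('d')(-31), -1)) = Mul(Mul(6, -85), Pow(Mul(-31, Add(1, Mul(2, -31))), -1)) = Mul(-510, Pow(Mul(-31, Add(1, -62)), -1)) = Mul(-510, Pow(Mul(-31, -61), -1)) = Mul(-510, Pow(1891, -1)) = Mul(-510, Rational(1, 1891)) = Rational(-510, 1891)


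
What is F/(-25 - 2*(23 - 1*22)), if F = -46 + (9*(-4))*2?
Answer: 118/27 ≈ 4.3704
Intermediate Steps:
F = -118 (F = -46 - 36*2 = -46 - 72 = -118)
F/(-25 - 2*(23 - 1*22)) = -118/(-25 - 2*(23 - 1*22)) = -118/(-25 - 2*(23 - 22)) = -118/(-25 - 2*1) = -118/(-25 - 2) = -118/(-27) = -118*(-1/27) = 118/27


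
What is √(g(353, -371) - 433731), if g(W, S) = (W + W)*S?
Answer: I*√695657 ≈ 834.06*I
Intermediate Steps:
g(W, S) = 2*S*W (g(W, S) = (2*W)*S = 2*S*W)
√(g(353, -371) - 433731) = √(2*(-371)*353 - 433731) = √(-261926 - 433731) = √(-695657) = I*√695657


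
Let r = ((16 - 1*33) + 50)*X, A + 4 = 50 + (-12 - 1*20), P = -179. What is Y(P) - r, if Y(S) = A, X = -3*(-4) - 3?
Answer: -283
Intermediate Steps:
X = 9 (X = 12 - 3 = 9)
A = 14 (A = -4 + (50 + (-12 - 1*20)) = -4 + (50 + (-12 - 20)) = -4 + (50 - 32) = -4 + 18 = 14)
Y(S) = 14
r = 297 (r = ((16 - 1*33) + 50)*9 = ((16 - 33) + 50)*9 = (-17 + 50)*9 = 33*9 = 297)
Y(P) - r = 14 - 1*297 = 14 - 297 = -283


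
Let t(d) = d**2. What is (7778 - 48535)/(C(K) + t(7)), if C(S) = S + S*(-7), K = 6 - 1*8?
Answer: -40757/61 ≈ -668.15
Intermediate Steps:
K = -2 (K = 6 - 8 = -2)
C(S) = -6*S (C(S) = S - 7*S = -6*S)
(7778 - 48535)/(C(K) + t(7)) = (7778 - 48535)/(-6*(-2) + 7**2) = -40757/(12 + 49) = -40757/61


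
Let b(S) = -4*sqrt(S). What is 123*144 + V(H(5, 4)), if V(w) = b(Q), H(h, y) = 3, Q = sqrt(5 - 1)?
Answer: 17712 - 4*sqrt(2) ≈ 17706.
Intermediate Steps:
Q = 2 (Q = sqrt(4) = 2)
V(w) = -4*sqrt(2)
123*144 + V(H(5, 4)) = 123*144 - 4*sqrt(2) = 17712 - 4*sqrt(2)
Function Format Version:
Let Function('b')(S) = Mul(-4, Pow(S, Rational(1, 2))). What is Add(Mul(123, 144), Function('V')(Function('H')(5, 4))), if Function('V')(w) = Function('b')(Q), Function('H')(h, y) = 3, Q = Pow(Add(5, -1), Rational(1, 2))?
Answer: Add(17712, Mul(-4, Pow(2, Rational(1, 2)))) ≈ 17706.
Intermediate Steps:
Q = 2 (Q = Pow(4, Rational(1, 2)) = 2)
Function('V')(w) = Mul(-4, Pow(2, Rational(1, 2)))
Add(Mul(123, 144), Function('V')(Function('H')(5, 4))) = Add(Mul(123, 144), Mul(-4, Pow(2, Rational(1, 2)))) = Add(17712, Mul(-4, Pow(2, Rational(1, 2))))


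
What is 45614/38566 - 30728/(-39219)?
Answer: 1486995757/756259977 ≈ 1.9662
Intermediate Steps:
45614/38566 - 30728/(-39219) = 45614*(1/38566) - 30728*(-1/39219) = 22807/19283 + 30728/39219 = 1486995757/756259977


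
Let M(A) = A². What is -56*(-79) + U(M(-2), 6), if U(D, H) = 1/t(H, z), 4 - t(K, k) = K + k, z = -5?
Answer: 13273/3 ≈ 4424.3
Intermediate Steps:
t(K, k) = 4 - K - k (t(K, k) = 4 - (K + k) = 4 + (-K - k) = 4 - K - k)
U(D, H) = 1/(9 - H) (U(D, H) = 1/(4 - H - 1*(-5)) = 1/(4 - H + 5) = 1/(9 - H))
-56*(-79) + U(M(-2), 6) = -56*(-79) - 1/(-9 + 6) = 4424 - 1/(-3) = 4424 - 1*(-⅓) = 4424 + ⅓ = 13273/3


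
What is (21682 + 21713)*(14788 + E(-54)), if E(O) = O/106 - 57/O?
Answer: 204076168945/318 ≈ 6.4175e+8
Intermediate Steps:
E(O) = -57/O + O/106 (E(O) = O*(1/106) - 57/O = O/106 - 57/O = -57/O + O/106)
(21682 + 21713)*(14788 + E(-54)) = (21682 + 21713)*(14788 + (-57/(-54) + (1/106)*(-54))) = 43395*(14788 + (-57*(-1/54) - 27/53)) = 43395*(14788 + (19/18 - 27/53)) = 43395*(14788 + 521/954) = 43395*(14108273/954) = 204076168945/318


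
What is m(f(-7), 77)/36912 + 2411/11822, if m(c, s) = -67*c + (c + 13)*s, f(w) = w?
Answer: 50000557/218186832 ≈ 0.22916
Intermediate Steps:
m(c, s) = -67*c + s*(13 + c) (m(c, s) = -67*c + (13 + c)*s = -67*c + s*(13 + c))
m(f(-7), 77)/36912 + 2411/11822 = (-67*(-7) + 13*77 - 7*77)/36912 + 2411/11822 = (469 + 1001 - 539)*(1/36912) + 2411*(1/11822) = 931*(1/36912) + 2411/11822 = 931/36912 + 2411/11822 = 50000557/218186832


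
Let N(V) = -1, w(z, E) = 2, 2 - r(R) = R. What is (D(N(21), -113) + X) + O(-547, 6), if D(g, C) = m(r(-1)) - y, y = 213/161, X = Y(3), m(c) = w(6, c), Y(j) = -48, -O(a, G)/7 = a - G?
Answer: 615612/161 ≈ 3823.7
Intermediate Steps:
r(R) = 2 - R
O(a, G) = -7*a + 7*G (O(a, G) = -7*(a - G) = -7*a + 7*G)
m(c) = 2
X = -48
y = 213/161 (y = 213*(1/161) = 213/161 ≈ 1.3230)
D(g, C) = 109/161 (D(g, C) = 2 - 1*213/161 = 2 - 213/161 = 109/161)
(D(N(21), -113) + X) + O(-547, 6) = (109/161 - 48) + (-7*(-547) + 7*6) = -7619/161 + (3829 + 42) = -7619/161 + 3871 = 615612/161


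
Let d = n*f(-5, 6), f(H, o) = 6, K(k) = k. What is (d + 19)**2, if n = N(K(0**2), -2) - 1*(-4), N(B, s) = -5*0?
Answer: 1849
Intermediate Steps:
N(B, s) = 0
n = 4 (n = 0 - 1*(-4) = 0 + 4 = 4)
d = 24 (d = 4*6 = 24)
(d + 19)**2 = (24 + 19)**2 = 43**2 = 1849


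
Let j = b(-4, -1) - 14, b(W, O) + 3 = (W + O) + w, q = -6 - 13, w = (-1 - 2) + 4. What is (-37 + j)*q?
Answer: 1102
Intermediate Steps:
w = 1 (w = -3 + 4 = 1)
q = -19
b(W, O) = -2 + O + W (b(W, O) = -3 + ((W + O) + 1) = -3 + ((O + W) + 1) = -3 + (1 + O + W) = -2 + O + W)
j = -21 (j = (-2 - 1 - 4) - 14 = -7 - 14 = -21)
(-37 + j)*q = (-37 - 21)*(-19) = -58*(-19) = 1102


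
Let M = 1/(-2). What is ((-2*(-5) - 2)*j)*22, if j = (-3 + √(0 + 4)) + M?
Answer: -264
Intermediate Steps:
M = -½ ≈ -0.50000
j = -3/2 (j = (-3 + √(0 + 4)) - ½ = (-3 + √4) - ½ = (-3 + 2) - ½ = -1 - ½ = -3/2 ≈ -1.5000)
((-2*(-5) - 2)*j)*22 = ((-2*(-5) - 2)*(-3/2))*22 = ((10 - 2)*(-3/2))*22 = (8*(-3/2))*22 = -12*22 = -264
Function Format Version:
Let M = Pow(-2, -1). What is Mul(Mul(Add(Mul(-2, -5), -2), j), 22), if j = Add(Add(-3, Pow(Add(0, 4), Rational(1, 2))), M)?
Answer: -264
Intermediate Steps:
M = Rational(-1, 2) ≈ -0.50000
j = Rational(-3, 2) (j = Add(Add(-3, Pow(Add(0, 4), Rational(1, 2))), Rational(-1, 2)) = Add(Add(-3, Pow(4, Rational(1, 2))), Rational(-1, 2)) = Add(Add(-3, 2), Rational(-1, 2)) = Add(-1, Rational(-1, 2)) = Rational(-3, 2) ≈ -1.5000)
Mul(Mul(Add(Mul(-2, -5), -2), j), 22) = Mul(Mul(Add(Mul(-2, -5), -2), Rational(-3, 2)), 22) = Mul(Mul(Add(10, -2), Rational(-3, 2)), 22) = Mul(Mul(8, Rational(-3, 2)), 22) = Mul(-12, 22) = -264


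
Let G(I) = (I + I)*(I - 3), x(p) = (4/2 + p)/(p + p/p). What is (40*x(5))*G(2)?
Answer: -560/3 ≈ -186.67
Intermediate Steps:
x(p) = (2 + p)/(1 + p) (x(p) = (4*(½) + p)/(p + 1) = (2 + p)/(1 + p))
G(I) = 2*I*(-3 + I) (G(I) = (2*I)*(-3 + I) = 2*I*(-3 + I))
(40*x(5))*G(2) = (40*((2 + 5)/(1 + 5)))*(2*2*(-3 + 2)) = (40*(7/6))*(2*2*(-1)) = (40*((⅙)*7))*(-4) = (40*(7/6))*(-4) = (140/3)*(-4) = -560/3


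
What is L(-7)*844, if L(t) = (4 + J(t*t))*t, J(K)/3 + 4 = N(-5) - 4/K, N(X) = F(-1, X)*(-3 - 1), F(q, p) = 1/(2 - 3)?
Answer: -155296/7 ≈ -22185.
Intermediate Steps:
F(q, p) = -1 (F(q, p) = 1/(-1) = -1)
N(X) = 4 (N(X) = -(-3 - 1) = -1*(-4) = 4)
J(K) = -12/K (J(K) = -12 + 3*(4 - 4/K) = -12 + (12 - 12/K) = -12/K)
L(t) = t*(4 - 12/t**2) (L(t) = (4 - 12/t**2)*t = t*(4 - 12/t**2))
L(-7)*844 = (-12/(-7) + 4*(-7))*844 = (-12*(-1/7) - 28)*844 = (12/7 - 28)*844 = -184/7*844 = -155296/7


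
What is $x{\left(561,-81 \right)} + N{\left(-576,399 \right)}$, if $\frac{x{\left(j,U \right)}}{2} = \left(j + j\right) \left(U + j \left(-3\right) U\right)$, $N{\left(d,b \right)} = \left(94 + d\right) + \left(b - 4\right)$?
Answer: $305726961$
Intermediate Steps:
$N{\left(d,b \right)} = 90 + b + d$ ($N{\left(d,b \right)} = \left(94 + d\right) + \left(-4 + b\right) = 90 + b + d$)
$x{\left(j,U \right)} = 4 j \left(U - 3 U j\right)$ ($x{\left(j,U \right)} = 2 \left(j + j\right) \left(U + j \left(-3\right) U\right) = 2 \cdot 2 j \left(U + - 3 j U\right) = 2 \cdot 2 j \left(U - 3 U j\right) = 4 j \left(U - 3 U j\right)$)
$x{\left(561,-81 \right)} + N{\left(-576,399 \right)} = 4 \left(-81\right) 561 \left(1 - 1683\right) + \left(90 + 399 - 576\right) = 4 \left(-81\right) 561 \left(1 - 1683\right) - 87 = 4 \left(-81\right) 561 \left(-1682\right) - 87 = 305727048 - 87 = 305726961$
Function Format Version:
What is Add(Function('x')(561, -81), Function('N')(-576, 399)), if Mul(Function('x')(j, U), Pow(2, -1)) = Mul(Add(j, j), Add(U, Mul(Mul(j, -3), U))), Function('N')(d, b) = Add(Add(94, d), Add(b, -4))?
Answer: 305726961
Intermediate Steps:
Function('N')(d, b) = Add(90, b, d) (Function('N')(d, b) = Add(Add(94, d), Add(-4, b)) = Add(90, b, d))
Function('x')(j, U) = Mul(4, j, Add(U, Mul(-3, U, j))) (Function('x')(j, U) = Mul(2, Mul(Add(j, j), Add(U, Mul(Mul(j, -3), U)))) = Mul(2, Mul(Mul(2, j), Add(U, Mul(Mul(-3, j), U)))) = Mul(2, Mul(Mul(2, j), Add(U, Mul(-3, U, j)))) = Mul(2, Mul(2, j, Add(U, Mul(-3, U, j)))) = Mul(4, j, Add(U, Mul(-3, U, j))))
Add(Function('x')(561, -81), Function('N')(-576, 399)) = Add(Mul(4, -81, 561, Add(1, Mul(-3, 561))), Add(90, 399, -576)) = Add(Mul(4, -81, 561, Add(1, -1683)), -87) = Add(Mul(4, -81, 561, -1682), -87) = Add(305727048, -87) = 305726961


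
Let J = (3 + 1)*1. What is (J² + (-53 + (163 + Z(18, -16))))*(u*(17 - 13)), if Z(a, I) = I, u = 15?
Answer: 6600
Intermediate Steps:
J = 4 (J = 4*1 = 4)
(J² + (-53 + (163 + Z(18, -16))))*(u*(17 - 13)) = (4² + (-53 + (163 - 16)))*(15*(17 - 13)) = (16 + (-53 + 147))*(15*4) = (16 + 94)*60 = 110*60 = 6600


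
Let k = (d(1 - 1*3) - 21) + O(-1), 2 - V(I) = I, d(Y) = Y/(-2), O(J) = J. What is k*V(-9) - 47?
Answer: -278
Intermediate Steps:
d(Y) = -Y/2 (d(Y) = Y*(-½) = -Y/2)
V(I) = 2 - I
k = -21 (k = (-(1 - 1*3)/2 - 21) - 1 = (-(1 - 3)/2 - 21) - 1 = (-½*(-2) - 21) - 1 = (1 - 21) - 1 = -20 - 1 = -21)
k*V(-9) - 47 = -21*(2 - 1*(-9)) - 47 = -21*(2 + 9) - 47 = -21*11 - 47 = -231 - 47 = -278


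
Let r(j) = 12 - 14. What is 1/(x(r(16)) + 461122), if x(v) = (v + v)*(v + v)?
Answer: 1/461138 ≈ 2.1685e-6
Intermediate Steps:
r(j) = -2
x(v) = 4*v**2 (x(v) = (2*v)*(2*v) = 4*v**2)
1/(x(r(16)) + 461122) = 1/(4*(-2)**2 + 461122) = 1/(4*4 + 461122) = 1/(16 + 461122) = 1/461138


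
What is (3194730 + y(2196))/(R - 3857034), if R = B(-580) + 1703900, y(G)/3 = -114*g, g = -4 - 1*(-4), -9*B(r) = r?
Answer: -14376285/9688813 ≈ -1.4838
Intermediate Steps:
B(r) = -r/9
g = 0 (g = -4 + 4 = 0)
y(G) = 0 (y(G) = 3*(-114*0) = 3*0 = 0)
R = 15335680/9 (R = -1/9*(-580) + 1703900 = 580/9 + 1703900 = 15335680/9 ≈ 1.7040e+6)
(3194730 + y(2196))/(R - 3857034) = (3194730 + 0)/(15335680/9 - 3857034) = 3194730/(-19377626/9) = 3194730*(-9/19377626) = -14376285/9688813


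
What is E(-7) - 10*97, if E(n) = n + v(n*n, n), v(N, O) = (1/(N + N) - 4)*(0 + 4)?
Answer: -48655/49 ≈ -992.96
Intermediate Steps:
v(N, O) = -16 + 2/N (v(N, O) = (1/(2*N) - 4)*4 = (-4 + 1/(2*N))*4 = -16 + 2/N)
E(n) = -16 + n + 2/n**2 (E(n) = n + (-16 + 2/((n*n))) = n + (-16 + 2/(n**2)) = n + (-16 + 2/n**2) = -16 + n + 2/n**2)
E(-7) - 10*97 = (-16 - 7 + 2/(-7)**2) - 10*97 = (-16 - 7 + 2*(1/49)) - 970 = (-16 - 7 + 2/49) - 970 = -1125/49 - 970 = -48655/49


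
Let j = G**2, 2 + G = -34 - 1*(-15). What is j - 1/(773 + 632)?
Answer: 619604/1405 ≈ 441.00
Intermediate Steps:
G = -21 (G = -2 + (-34 - 1*(-15)) = -2 + (-34 + 15) = -2 - 19 = -21)
j = 441 (j = (-21)**2 = 441)
j - 1/(773 + 632) = 441 - 1/(773 + 632) = 441 - 1/1405 = 619604/1405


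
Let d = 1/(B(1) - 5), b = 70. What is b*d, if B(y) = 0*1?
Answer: -14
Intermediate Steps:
B(y) = 0
d = -1/5 (d = 1/(0 - 5) = 1/(-5) = -1/5 ≈ -0.20000)
b*d = 70*(-1/5) = -14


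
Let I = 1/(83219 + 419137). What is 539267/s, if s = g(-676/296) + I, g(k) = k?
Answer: -10023448482924/42449045 ≈ -2.3613e+5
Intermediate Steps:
I = 1/502356 ≈ 1.9906e-6
s = -42449045/18587172 (s = -676/296 + 1/502356 = -676*1/296 + 1/502356 = -169/74 + 1/502356 = -42449045/18587172 ≈ -2.2838)
539267/s = 539267/(-42449045/18587172) = 539267*(-18587172/42449045) = -10023448482924/42449045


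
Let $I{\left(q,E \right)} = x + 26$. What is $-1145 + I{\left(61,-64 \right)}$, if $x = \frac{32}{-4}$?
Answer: $-1127$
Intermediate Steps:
$x = -8$ ($x = 32 \left(- \frac{1}{4}\right) = -8$)
$I{\left(q,E \right)} = 18$ ($I{\left(q,E \right)} = -8 + 26 = 18$)
$-1145 + I{\left(61,-64 \right)} = -1145 + 18 = -1127$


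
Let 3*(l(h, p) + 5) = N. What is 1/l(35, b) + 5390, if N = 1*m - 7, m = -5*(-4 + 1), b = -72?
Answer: 37727/7 ≈ 5389.6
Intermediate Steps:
m = 15 (m = -5*(-3) = 15)
N = 8 (N = 1*15 - 7 = 15 - 7 = 8)
l(h, p) = -7/3 (l(h, p) = -5 + (⅓)*8 = -5 + 8/3 = -7/3)
1/l(35, b) + 5390 = 1/(-7/3) + 5390 = -3/7 + 5390 = 37727/7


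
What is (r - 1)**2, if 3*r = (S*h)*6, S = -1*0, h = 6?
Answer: 1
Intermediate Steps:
S = 0
r = 0 (r = ((0*6)*6)/3 = (0*6)/3 = (1/3)*0 = 0)
(r - 1)**2 = (0 - 1)**2 = (-1)**2 = 1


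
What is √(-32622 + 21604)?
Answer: I*√11018 ≈ 104.97*I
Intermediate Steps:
√(-32622 + 21604) = √(-11018) = I*√11018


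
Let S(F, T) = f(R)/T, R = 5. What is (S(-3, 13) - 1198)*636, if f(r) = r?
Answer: -9901884/13 ≈ -7.6168e+5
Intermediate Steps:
S(F, T) = 5/T
(S(-3, 13) - 1198)*636 = (5/13 - 1198)*636 = -15569/13*636 = -9901884/13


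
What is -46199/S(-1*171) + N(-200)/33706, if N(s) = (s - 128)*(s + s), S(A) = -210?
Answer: 792367747/3539130 ≈ 223.89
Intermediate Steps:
N(s) = 2*s*(-128 + s) (N(s) = (-128 + s)*(2*s) = 2*s*(-128 + s))
-46199/S(-1*171) + N(-200)/33706 = -46199/(-210) + (2*(-200)*(-128 - 200))/33706 = -46199*(-1/210) + (2*(-200)*(-328))*(1/33706) = 46199/210 + 131200*(1/33706) = 46199/210 + 65600/16853 = 792367747/3539130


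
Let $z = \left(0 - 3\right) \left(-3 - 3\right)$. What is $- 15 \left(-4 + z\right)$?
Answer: $-210$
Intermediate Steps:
$z = 18$ ($z = \left(-3\right) \left(-6\right) = 18$)
$- 15 \left(-4 + z\right) = - 15 \left(-4 + 18\right) = \left(-15\right) 14 = -210$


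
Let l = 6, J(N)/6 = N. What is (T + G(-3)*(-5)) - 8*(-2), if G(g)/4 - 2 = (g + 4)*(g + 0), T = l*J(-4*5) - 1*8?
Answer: -692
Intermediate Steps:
J(N) = 6*N
T = -728 (T = 6*(6*(-4*5)) - 1*8 = 6*(6*(-20)) - 8 = 6*(-120) - 8 = -720 - 8 = -728)
G(g) = 8 + 4*g*(4 + g) (G(g) = 8 + 4*((g + 4)*(g + 0)) = 8 + 4*((4 + g)*g) = 8 + 4*(g*(4 + g)) = 8 + 4*g*(4 + g))
(T + G(-3)*(-5)) - 8*(-2) = (-728 + (8 + 4*(-3)**2 + 16*(-3))*(-5)) - 8*(-2) = (-728 + (8 + 4*9 - 48)*(-5)) - 1*(-16) = (-728 + (8 + 36 - 48)*(-5)) + 16 = (-728 - 4*(-5)) + 16 = (-728 + 20) + 16 = -708 + 16 = -692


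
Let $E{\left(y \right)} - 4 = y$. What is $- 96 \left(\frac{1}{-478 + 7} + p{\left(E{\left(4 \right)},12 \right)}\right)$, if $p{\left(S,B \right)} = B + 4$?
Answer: $- \frac{241120}{157} \approx -1535.8$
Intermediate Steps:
$E{\left(y \right)} = 4 + y$
$p{\left(S,B \right)} = 4 + B$
$- 96 \left(\frac{1}{-478 + 7} + p{\left(E{\left(4 \right)},12 \right)}\right) = - 96 \left(\frac{1}{-478 + 7} + \left(4 + 12\right)\right) = - 96 \left(\frac{1}{-471} + 16\right) = - 96 \left(- \frac{1}{471} + 16\right) = \left(-96\right) \frac{7535}{471} = - \frac{241120}{157}$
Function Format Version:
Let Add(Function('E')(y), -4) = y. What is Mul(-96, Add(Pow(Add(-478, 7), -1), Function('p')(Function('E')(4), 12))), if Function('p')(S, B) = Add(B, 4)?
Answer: Rational(-241120, 157) ≈ -1535.8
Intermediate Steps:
Function('E')(y) = Add(4, y)
Function('p')(S, B) = Add(4, B)
Mul(-96, Add(Pow(Add(-478, 7), -1), Function('p')(Function('E')(4), 12))) = Mul(-96, Add(Pow(Add(-478, 7), -1), Add(4, 12))) = Mul(-96, Add(Pow(-471, -1), 16)) = Mul(-96, Add(Rational(-1, 471), 16)) = Mul(-96, Rational(7535, 471)) = Rational(-241120, 157)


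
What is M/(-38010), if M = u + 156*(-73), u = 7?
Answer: 11381/38010 ≈ 0.29942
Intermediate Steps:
M = -11381 (M = 7 + 156*(-73) = 7 - 11388 = -11381)
M/(-38010) = -11381/(-38010) = -11381*(-1/38010) = 11381/38010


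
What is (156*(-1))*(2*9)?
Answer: -2808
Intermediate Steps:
(156*(-1))*(2*9) = -156*18 = -2808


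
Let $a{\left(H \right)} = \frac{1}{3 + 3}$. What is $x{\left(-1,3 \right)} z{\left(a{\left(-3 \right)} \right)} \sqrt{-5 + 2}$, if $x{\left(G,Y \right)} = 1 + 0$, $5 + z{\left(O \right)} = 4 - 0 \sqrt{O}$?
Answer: $- i \sqrt{3} \approx - 1.732 i$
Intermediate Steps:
$a{\left(H \right)} = \frac{1}{6}$
$z{\left(O \right)} = -1$ ($z{\left(O \right)} = -5 - \left(-4 + 0 \sqrt{O}\right) = -5 + \left(4 - 0\right) = -5 + \left(4 + 0\right) = -5 + 4 = -1$)
$x{\left(G,Y \right)} = 1$
$x{\left(-1,3 \right)} z{\left(a{\left(-3 \right)} \right)} \sqrt{-5 + 2} = 1 \left(-1\right) \sqrt{-5 + 2} = - \sqrt{-3} = - i \sqrt{3}$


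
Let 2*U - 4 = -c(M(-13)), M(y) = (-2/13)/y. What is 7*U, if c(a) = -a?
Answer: 2373/169 ≈ 14.041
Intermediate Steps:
M(y) = -2/(13*y) (M(y) = (-2*1/13)/y = -2/(13*y))
U = 339/169 (U = 2 + (-(-1)*(-2/13/(-13)))/2 = 2 + (-(-1)*(-2/13*(-1/13)))/2 = 2 + (-(-1)*2/169)/2 = 2 + (-1*(-2/169))/2 = 2 + (1/2)*(2/169) = 2 + 1/169 = 339/169 ≈ 2.0059)
7*U = 7*(339/169) = 2373/169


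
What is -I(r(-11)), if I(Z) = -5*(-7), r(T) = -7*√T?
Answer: -35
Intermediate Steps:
I(Z) = 35
-I(r(-11)) = -1*35 = -35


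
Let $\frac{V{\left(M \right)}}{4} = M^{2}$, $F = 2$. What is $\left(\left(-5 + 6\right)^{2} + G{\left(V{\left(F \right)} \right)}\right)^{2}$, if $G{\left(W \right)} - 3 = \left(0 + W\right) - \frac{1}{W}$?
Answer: $\frac{101761}{256} \approx 397.5$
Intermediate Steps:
$V{\left(M \right)} = 4 M^{2}$
$G{\left(W \right)} = 3 + W - \frac{1}{W}$ ($G{\left(W \right)} = 3 + \left(\left(0 + W\right) - \frac{1}{W}\right) = 3 + \left(W - \frac{1}{W}\right) = 3 + W - \frac{1}{W}$)
$\left(\left(-5 + 6\right)^{2} + G{\left(V{\left(F \right)} \right)}\right)^{2} = \left(\left(-5 + 6\right)^{2} + \left(3 + 4 \cdot 2^{2} - \frac{1}{4 \cdot 2^{2}}\right)\right)^{2} = \left(1^{2} + \left(3 + 4 \cdot 4 - \frac{1}{4 \cdot 4}\right)\right)^{2} = \left(1 + \left(3 + 16 - \frac{1}{16}\right)\right)^{2} = \left(1 + \frac{303}{16}\right)^{2} = \left(\frac{319}{16}\right)^{2} = \frac{101761}{256}$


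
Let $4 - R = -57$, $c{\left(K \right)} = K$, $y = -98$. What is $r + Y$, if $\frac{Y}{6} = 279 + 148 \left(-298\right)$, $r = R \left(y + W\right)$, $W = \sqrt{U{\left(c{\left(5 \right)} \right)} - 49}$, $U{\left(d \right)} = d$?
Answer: $-268928 + 122 i \sqrt{11} \approx -2.6893 \cdot 10^{5} + 404.63 i$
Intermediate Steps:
$R = 61$ ($R = 4 - -57 = 4 + 57 = 61$)
$W = 2 i \sqrt{11}$ ($W = \sqrt{5 - 49} = \sqrt{-44} = 2 i \sqrt{11} \approx 6.6332 i$)
$r = -5978 + 122 i \sqrt{11}$ ($r = 61 \left(-98 + 2 i \sqrt{11}\right) = -5978 + 122 i \sqrt{11} \approx -5978.0 + 404.63 i$)
$Y = -262950$ ($Y = 6 \left(279 + 148 \left(-298\right)\right) = 6 \left(279 - 44104\right) = 6 \left(-43825\right) = -262950$)
$r + Y = \left(-5978 + 122 i \sqrt{11}\right) - 262950 = -268928 + 122 i \sqrt{11}$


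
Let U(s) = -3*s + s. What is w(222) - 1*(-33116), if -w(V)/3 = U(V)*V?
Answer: 328820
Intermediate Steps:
U(s) = -2*s
w(V) = 6*V² (w(V) = -3*(-2*V)*V = -(-6)*V² = 6*V²)
w(222) - 1*(-33116) = 6*222² - 1*(-33116) = 6*49284 + 33116 = 295704 + 33116 = 328820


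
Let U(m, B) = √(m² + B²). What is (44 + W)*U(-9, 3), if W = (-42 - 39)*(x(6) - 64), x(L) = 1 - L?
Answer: 16899*√10 ≈ 53439.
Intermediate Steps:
U(m, B) = √(B² + m²)
W = 5589 (W = (-42 - 39)*((1 - 1*6) - 64) = -81*((1 - 6) - 64) = -81*(-5 - 64) = -81*(-69) = 5589)
(44 + W)*U(-9, 3) = (44 + 5589)*√(3² + (-9)²) = 5633*√(9 + 81) = 5633*√90 = 5633*(3*√10) = 16899*√10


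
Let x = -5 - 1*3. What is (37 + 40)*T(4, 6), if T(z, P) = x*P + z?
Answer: -3388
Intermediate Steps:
x = -8 (x = -5 - 3 = -8)
T(z, P) = z - 8*P (T(z, P) = -8*P + z = z - 8*P)
(37 + 40)*T(4, 6) = (37 + 40)*(4 - 8*6) = 77*(4 - 48) = 77*(-44) = -3388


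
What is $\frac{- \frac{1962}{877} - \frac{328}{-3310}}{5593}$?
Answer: $- \frac{26078}{68217445} \approx -0.00038228$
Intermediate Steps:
$\frac{- \frac{1962}{877} - \frac{328}{-3310}}{5593} = \left(\left(-1962\right) \frac{1}{877} - - \frac{164}{1655}\right) \frac{1}{5593} = \left(- \frac{1962}{877} + \frac{164}{1655}\right) \frac{1}{5593} = \left(- \frac{3103282}{1451435}\right) \frac{1}{5593} = - \frac{26078}{68217445}$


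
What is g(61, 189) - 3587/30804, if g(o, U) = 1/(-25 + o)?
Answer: -241/2718 ≈ -0.088668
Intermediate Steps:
g(61, 189) - 3587/30804 = 1/(-25 + 61) - 3587/30804 = 1/36 - 3587/30804 = 1/36 - 1*211/1812 = 1/36 - 211/1812 = -241/2718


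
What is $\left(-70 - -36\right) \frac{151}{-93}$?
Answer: $\frac{5134}{93} \approx 55.204$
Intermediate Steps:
$\left(-70 - -36\right) \frac{151}{-93} = \left(-70 + 36\right) 151 \left(- \frac{1}{93}\right) = \left(-34\right) \left(- \frac{151}{93}\right) = \frac{5134}{93}$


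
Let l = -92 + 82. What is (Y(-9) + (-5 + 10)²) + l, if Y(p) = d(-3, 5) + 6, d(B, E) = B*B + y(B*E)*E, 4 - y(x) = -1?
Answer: 55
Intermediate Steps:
y(x) = 5 (y(x) = 4 - 1*(-1) = 4 + 1 = 5)
d(B, E) = B² + 5*E (d(B, E) = B*B + 5*E = B² + 5*E)
l = -10
Y(p) = 40 (Y(p) = ((-3)² + 5*5) + 6 = (9 + 25) + 6 = 34 + 6 = 40)
(Y(-9) + (-5 + 10)²) + l = (40 + (-5 + 10)²) - 10 = (40 + 5²) - 10 = (40 + 25) - 10 = 65 - 10 = 55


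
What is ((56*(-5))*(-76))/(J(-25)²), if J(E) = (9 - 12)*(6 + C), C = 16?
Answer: 5320/1089 ≈ 4.8852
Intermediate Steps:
J(E) = -66 (J(E) = (9 - 12)*(6 + 16) = -3*22 = -66)
((56*(-5))*(-76))/(J(-25)²) = ((56*(-5))*(-76))/((-66)²) = -280*(-76)/4356 = 21280*(1/4356) = 5320/1089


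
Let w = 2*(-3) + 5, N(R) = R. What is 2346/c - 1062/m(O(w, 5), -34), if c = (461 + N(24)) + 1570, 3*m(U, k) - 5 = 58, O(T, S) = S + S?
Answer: -237016/4795 ≈ -49.430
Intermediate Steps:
w = -1 (w = -6 + 5 = -1)
O(T, S) = 2*S
m(U, k) = 21 (m(U, k) = 5/3 + (⅓)*58 = 5/3 + 58/3 = 21)
c = 2055 (c = (461 + 24) + 1570 = 485 + 1570 = 2055)
2346/c - 1062/m(O(w, 5), -34) = 2346/2055 - 1062/21 = 2346*(1/2055) - 1062*1/21 = 782/685 - 354/7 = -237016/4795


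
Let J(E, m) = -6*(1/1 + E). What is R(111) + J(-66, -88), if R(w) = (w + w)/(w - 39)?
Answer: 4717/12 ≈ 393.08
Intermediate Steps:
R(w) = 2*w/(-39 + w) (R(w) = (2*w)/(-39 + w) = 2*w/(-39 + w))
J(E, m) = -6 - 6*E (J(E, m) = -6*(1*1 + E) = -6*(1 + E) = -6 - 6*E)
R(111) + J(-66, -88) = 2*111/(-39 + 111) + (-6 - 6*(-66)) = 2*111/72 + (-6 + 396) = 2*111*(1/72) + 390 = 37/12 + 390 = 4717/12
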